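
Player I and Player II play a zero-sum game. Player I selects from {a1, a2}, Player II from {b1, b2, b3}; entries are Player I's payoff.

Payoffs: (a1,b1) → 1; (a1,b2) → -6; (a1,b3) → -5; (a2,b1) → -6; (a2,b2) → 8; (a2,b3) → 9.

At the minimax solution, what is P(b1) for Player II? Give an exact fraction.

Row minima: a1 → -6, a2 → -6; maximin = -6.
Column maxima: b1 → 1, b2 → 8, b3 → 9; minimax = 1.
-6 ≠ 1, so there is no saddle point; optimal play is mixed.
b3 is strictly dominated by b2 (it gives Player I strictly more in every row), so Player II never plays it.
On the remaining 2×2 (a1, a2 vs b1, b2):
Let Player I play a1 with probability p. Expected payoff against b1: 1p + (-6)(1−p) = 7p − 6; against b2: (-6)p + 8(1−p) = −14p + 8.
Setting these equal: 7p − 6 = −14p + 8 ⇒ 21p = 14 ⇒ p = 2/3, and the value is (7)·(2/3) − 6 = -4/3.
For Player II: with q = P(b1), equating a1's and a2's payoffs gives 7q − 6 = −14q + 8 ⇒ q = 2/3.

2/3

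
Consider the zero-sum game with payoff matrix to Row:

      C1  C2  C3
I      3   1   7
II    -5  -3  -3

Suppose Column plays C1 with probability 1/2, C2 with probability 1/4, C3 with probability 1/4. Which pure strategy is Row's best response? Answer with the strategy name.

I

Expected payoff of I: (1/2)·3 + (1/4)·1 + (1/4)·7 = 7/2.
Expected payoff of II: (1/2)·(-5) + (1/4)·(-3) + (1/4)·(-3) = -4.
The largest is 7/2, so Row's best response is I.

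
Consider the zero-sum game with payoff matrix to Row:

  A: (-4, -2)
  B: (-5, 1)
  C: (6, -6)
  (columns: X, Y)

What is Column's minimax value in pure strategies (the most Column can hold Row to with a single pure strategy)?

Column maxima: X → 6, Y → 1.
The smallest of these is 1.

1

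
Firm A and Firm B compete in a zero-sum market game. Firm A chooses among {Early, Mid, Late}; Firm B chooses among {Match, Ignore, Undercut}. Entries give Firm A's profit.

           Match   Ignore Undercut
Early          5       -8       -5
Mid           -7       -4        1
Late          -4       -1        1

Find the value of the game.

-37/16

Row minima: Early → -8, Mid → -7, Late → -4; maximin = -4.
Column maxima: Match → 5, Ignore → -1, Undercut → 1; minimax = -1.
-4 ≠ -1, so there is no saddle point; optimal play is mixed.
Undercut is strictly dominated by Ignore (it gives Firm A strictly more in every row), so Firm B never plays it.
With Undercut eliminated, Mid is strictly dominated by Late (Late gives Firm A strictly more in every remaining column), so Firm A never plays it.
On the remaining 2×2 (Early, Late vs Match, Ignore):
Let Firm A play Early with probability p. Expected payoff against Match: 5p + (-4)(1−p) = 9p − 4; against Ignore: (-8)p + (-1)(1−p) = −7p − 1.
Setting these equal: 9p − 4 = −7p − 1 ⇒ 16p = 3 ⇒ p = 3/16, and the value is (9)·(3/16) − 4 = -37/16.
For Firm B: with q = P(Match), equating Early's and Late's payoffs gives 13q − 8 = −3q − 1 ⇒ q = 7/16.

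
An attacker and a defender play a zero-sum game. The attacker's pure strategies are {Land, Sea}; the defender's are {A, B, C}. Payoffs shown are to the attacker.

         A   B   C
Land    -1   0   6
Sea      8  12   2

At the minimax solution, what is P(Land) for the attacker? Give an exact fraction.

6/13

Row minima: Land → -1, Sea → 2; maximin = 2.
Column maxima: A → 8, B → 12, C → 6; minimax = 6.
2 ≠ 6, so there is no saddle point; optimal play is mixed.
B is strictly dominated by A (it gives the attacker strictly more in every row), so the defender never plays it.
On the remaining 2×2 (Land, Sea vs A, C):
Let the attacker play Land with probability p. Expected payoff against A: (-1)p + 8(1−p) = −9p + 8; against C: 6p + 2(1−p) = 4p + 2.
Setting these equal: −9p + 8 = 4p + 2 ⇒ −13p = -6 ⇒ p = 6/13, and the value is (-9)·(6/13) + 8 = 50/13.
For the defender: with q = P(A), equating Land's and Sea's payoffs gives −7q + 6 = 6q + 2 ⇒ q = 4/13.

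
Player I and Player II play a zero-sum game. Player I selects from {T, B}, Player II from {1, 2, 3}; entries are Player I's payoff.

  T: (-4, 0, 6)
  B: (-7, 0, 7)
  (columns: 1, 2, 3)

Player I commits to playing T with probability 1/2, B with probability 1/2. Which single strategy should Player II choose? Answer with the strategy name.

1

If Player II plays 1, Player I's expected payoff is (1/2)·(-4) + (1/2)·(-7) = -11/2.
If Player II plays 2, Player I's expected payoff is (1/2)·0 + (1/2)·0 = 0.
If Player II plays 3, Player I's expected payoff is (1/2)·6 + (1/2)·7 = 13/2.
Player II minimizes Player I's payoff; the smallest is -11/2, so the best response is 1.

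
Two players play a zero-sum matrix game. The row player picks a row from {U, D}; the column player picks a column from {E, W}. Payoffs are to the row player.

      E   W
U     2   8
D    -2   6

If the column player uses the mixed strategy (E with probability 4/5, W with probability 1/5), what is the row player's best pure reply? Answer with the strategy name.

Expected payoff of U: (4/5)·2 + (1/5)·8 = 16/5.
Expected payoff of D: (4/5)·(-2) + (1/5)·6 = -2/5.
The largest is 16/5, so the row player's best response is U.

U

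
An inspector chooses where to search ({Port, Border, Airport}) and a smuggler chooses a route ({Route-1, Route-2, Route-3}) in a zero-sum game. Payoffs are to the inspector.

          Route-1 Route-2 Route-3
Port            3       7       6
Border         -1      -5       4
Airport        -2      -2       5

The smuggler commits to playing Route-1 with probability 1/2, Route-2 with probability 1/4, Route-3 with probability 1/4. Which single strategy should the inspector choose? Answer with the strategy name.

Expected payoff of Port: (1/2)·3 + (1/4)·7 + (1/4)·6 = 19/4.
Expected payoff of Border: (1/2)·(-1) + (1/4)·(-5) + (1/4)·4 = -3/4.
Expected payoff of Airport: (1/2)·(-2) + (1/4)·(-2) + (1/4)·5 = -1/4.
The largest is 19/4, so the inspector's best response is Port.

Port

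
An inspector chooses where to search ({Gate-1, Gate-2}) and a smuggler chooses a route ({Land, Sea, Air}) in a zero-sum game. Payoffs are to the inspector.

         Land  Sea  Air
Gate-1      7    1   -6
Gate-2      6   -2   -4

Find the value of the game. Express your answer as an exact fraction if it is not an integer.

Row minima: Gate-1 → -6, Gate-2 → -4; maximin = -4.
Column maxima: Land → 7, Sea → 1, Air → -4; minimax = -4.
Since maximin = minimax = -4, there is a saddle point and the value is -4.

-4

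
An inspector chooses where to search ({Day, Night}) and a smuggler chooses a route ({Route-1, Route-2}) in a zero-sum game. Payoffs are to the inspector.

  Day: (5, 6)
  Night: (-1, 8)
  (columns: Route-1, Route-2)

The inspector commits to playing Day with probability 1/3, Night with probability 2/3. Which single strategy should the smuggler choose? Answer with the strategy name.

If the smuggler plays Route-1, the inspector's expected payoff is (1/3)·5 + (2/3)·(-1) = 1.
If the smuggler plays Route-2, the inspector's expected payoff is (1/3)·6 + (2/3)·8 = 22/3.
The smuggler minimizes the inspector's payoff; the smallest is 1, so the best response is Route-1.

Route-1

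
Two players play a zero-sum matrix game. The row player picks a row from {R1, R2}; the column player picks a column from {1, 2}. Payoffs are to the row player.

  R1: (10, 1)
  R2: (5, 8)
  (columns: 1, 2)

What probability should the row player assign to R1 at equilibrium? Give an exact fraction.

1/4

Row minima: R1 → 1, R2 → 5; maximin = 5.
Column maxima: 1 → 10, 2 → 8; minimax = 8.
5 ≠ 8, so there is no saddle point; optimal play is mixed.
Let the row player play R1 with probability p. Expected payoff against 1: 10p + 5(1−p) = 5p + 5; against 2: 1p + 8(1−p) = −7p + 8.
Setting these equal: 5p + 5 = −7p + 8 ⇒ 12p = 3 ⇒ p = 1/4, and the value is (5)·(1/4) + 5 = 25/4.
For the column player: with q = P(1), equating R1's and R2's payoffs gives 9q + 1 = −3q + 8 ⇒ q = 7/12.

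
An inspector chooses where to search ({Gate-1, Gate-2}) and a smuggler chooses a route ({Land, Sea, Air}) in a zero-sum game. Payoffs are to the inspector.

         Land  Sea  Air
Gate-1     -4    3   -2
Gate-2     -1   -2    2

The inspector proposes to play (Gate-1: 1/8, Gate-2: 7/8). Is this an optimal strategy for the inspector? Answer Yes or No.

Yes

Against Land this mix gives (1/8)·(-4) + (7/8)·(-1) = -11/8.
Against Sea this mix gives (1/8)·3 + (7/8)·(-2) = -11/8.
Against Air this mix gives (1/8)·(-2) + (7/8)·2 = 3/2.
All of the smuggler's active replies (Land, Sea) yield -11/8, and no column does worse for the inspector. The mix makes the smuggler indifferent and guarantees -11/8, so it is optimal.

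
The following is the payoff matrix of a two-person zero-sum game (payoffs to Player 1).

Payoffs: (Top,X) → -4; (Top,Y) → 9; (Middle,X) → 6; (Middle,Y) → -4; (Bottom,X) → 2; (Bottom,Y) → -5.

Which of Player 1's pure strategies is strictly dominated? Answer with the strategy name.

Middle gives a strictly higher payoff than Bottom against every column: 6 > 2, -4 > -5.
So Bottom is strictly dominated and Player 1 never plays it.

Bottom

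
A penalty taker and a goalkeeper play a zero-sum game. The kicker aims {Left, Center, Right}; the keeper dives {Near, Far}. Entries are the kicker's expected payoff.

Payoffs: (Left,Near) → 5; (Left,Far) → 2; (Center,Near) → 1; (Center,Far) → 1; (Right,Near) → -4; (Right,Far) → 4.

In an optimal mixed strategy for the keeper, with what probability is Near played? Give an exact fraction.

2/11

Row minima: Left → 2, Center → 1, Right → -4; maximin = 2.
Column maxima: Near → 5, Far → 4; minimax = 4.
2 ≠ 4, so there is no saddle point; optimal play is mixed.
Center is strictly dominated by Left, so the kicker never plays it.
On the remaining 2×2 (Left, Right vs Near, Far):
Let the kicker play Left with probability p. Expected payoff against Near: 5p + (-4)(1−p) = 9p − 4; against Far: 2p + 4(1−p) = −2p + 4.
Setting these equal: 9p − 4 = −2p + 4 ⇒ 11p = 8 ⇒ p = 8/11, and the value is (9)·(8/11) − 4 = 28/11.
For the keeper: with q = P(Near), equating Left's and Right's payoffs gives 3q + 2 = −8q + 4 ⇒ q = 2/11.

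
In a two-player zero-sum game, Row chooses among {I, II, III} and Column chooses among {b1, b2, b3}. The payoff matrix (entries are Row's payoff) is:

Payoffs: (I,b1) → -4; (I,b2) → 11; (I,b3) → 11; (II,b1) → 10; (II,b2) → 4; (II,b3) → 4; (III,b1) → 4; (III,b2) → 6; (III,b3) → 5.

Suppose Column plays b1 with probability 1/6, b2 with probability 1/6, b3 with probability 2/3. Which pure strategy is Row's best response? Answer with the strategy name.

I

Expected payoff of I: (1/6)·(-4) + (1/6)·11 + (2/3)·11 = 17/2.
Expected payoff of II: (1/6)·10 + (1/6)·4 + (2/3)·4 = 5.
Expected payoff of III: (1/6)·4 + (1/6)·6 + (2/3)·5 = 5.
The largest is 17/2, so Row's best response is I.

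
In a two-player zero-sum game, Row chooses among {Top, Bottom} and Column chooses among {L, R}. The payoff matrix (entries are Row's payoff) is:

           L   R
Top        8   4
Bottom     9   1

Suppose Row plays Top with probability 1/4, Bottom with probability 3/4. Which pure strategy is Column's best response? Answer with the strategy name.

R

If Column plays L, Row's expected payoff is (1/4)·8 + (3/4)·9 = 35/4.
If Column plays R, Row's expected payoff is (1/4)·4 + (3/4)·1 = 7/4.
Column minimizes Row's payoff; the smallest is 7/4, so the best response is R.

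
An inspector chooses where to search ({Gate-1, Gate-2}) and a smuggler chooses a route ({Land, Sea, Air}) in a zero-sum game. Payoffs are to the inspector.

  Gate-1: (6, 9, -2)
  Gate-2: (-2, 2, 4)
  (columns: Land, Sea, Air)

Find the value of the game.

10/7

Row minima: Gate-1 → -2, Gate-2 → -2; maximin = -2.
Column maxima: Land → 6, Sea → 9, Air → 4; minimax = 4.
-2 ≠ 4, so there is no saddle point; optimal play is mixed.
Sea is strictly dominated by Land (it gives the inspector strictly more in every row), so the smuggler never plays it.
On the remaining 2×2 (Gate-1, Gate-2 vs Land, Air):
Let the inspector play Gate-1 with probability p. Expected payoff against Land: 6p + (-2)(1−p) = 8p − 2; against Air: (-2)p + 4(1−p) = −6p + 4.
Setting these equal: 8p − 2 = −6p + 4 ⇒ 14p = 6 ⇒ p = 3/7, and the value is (8)·(3/7) − 2 = 10/7.
For the smuggler: with q = P(Land), equating Gate-1's and Gate-2's payoffs gives 8q − 2 = −6q + 4 ⇒ q = 3/7.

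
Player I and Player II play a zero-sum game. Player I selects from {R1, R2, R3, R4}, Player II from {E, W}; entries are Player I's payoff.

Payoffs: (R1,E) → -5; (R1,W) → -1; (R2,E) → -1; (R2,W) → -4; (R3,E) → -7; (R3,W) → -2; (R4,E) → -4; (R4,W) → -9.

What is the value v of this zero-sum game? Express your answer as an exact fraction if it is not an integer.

Row minima: R1 → -5, R2 → -4, R3 → -7, R4 → -9; maximin = -4.
Column maxima: E → -1, W → -1; minimax = -1.
-4 ≠ -1, so there is no saddle point; optimal play is mixed.
R3 is strictly dominated by R1, so Player I never plays it.
R4 is strictly dominated by R2, so Player I never plays it.
On the remaining 2×2 (R1, R2 vs E, W):
Let Player I play R1 with probability p. Expected payoff against E: (-5)p + (-1)(1−p) = −4p − 1; against W: (-1)p + (-4)(1−p) = 3p − 4.
Setting these equal: −4p − 1 = 3p − 4 ⇒ −7p = -3 ⇒ p = 3/7, and the value is (-4)·(3/7) − 1 = -19/7.
For Player II: with q = P(E), equating R1's and R2's payoffs gives −4q − 1 = 3q − 4 ⇒ q = 3/7.

-19/7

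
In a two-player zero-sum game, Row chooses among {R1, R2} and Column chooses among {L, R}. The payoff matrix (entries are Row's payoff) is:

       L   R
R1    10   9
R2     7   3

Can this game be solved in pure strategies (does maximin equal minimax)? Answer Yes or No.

Yes

Row minima: R1 → 9, R2 → 3; maximin = 9.
Column maxima: L → 10, R → 9; minimax = 9.
maximin = minimax = 9, so a saddle point exists.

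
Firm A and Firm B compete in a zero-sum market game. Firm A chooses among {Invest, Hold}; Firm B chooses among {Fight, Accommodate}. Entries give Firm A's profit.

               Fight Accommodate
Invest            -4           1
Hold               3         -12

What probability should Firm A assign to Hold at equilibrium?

1/4

Row minima: Invest → -4, Hold → -12; maximin = -4.
Column maxima: Fight → 3, Accommodate → 1; minimax = 1.
-4 ≠ 1, so there is no saddle point; optimal play is mixed.
Let Firm A play Invest with probability p. Expected payoff against Fight: (-4)p + 3(1−p) = −7p + 3; against Accommodate: 1p + (-12)(1−p) = 13p − 12.
Setting these equal: −7p + 3 = 13p − 12 ⇒ −20p = -15 ⇒ p = 3/4, and the value is (-7)·(3/4) + 3 = -9/4.
For Firm B: with q = P(Fight), equating Invest's and Hold's payoffs gives −5q + 1 = 15q − 12 ⇒ q = 13/20.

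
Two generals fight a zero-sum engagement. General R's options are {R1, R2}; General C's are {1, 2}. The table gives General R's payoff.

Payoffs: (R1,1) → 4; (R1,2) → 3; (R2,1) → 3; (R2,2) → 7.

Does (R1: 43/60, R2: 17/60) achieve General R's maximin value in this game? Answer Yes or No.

Against 1 this mix gives (43/60)·4 + (17/60)·3 = 223/60.
Against 2 this mix gives (43/60)·3 + (17/60)·7 = 62/15.
General C will play 1, holding General R to 223/60. Shifting weight toward the row that does better against 1 would raise this floor (the equalizing mix achieves 19/5 against both 1 and 2), so the proposed strategy is not optimal.

No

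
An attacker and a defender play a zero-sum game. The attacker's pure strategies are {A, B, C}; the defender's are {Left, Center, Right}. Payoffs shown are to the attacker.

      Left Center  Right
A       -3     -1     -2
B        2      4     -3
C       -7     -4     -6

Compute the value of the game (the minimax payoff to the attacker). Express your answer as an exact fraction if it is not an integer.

Row minima: A → -3, B → -3, C → -7; maximin = -3.
Column maxima: Left → 2, Center → 4, Right → -2; minimax = -2.
-3 ≠ -2, so there is no saddle point; optimal play is mixed.
C is strictly dominated by A, so the attacker never plays it.
Center is strictly dominated by Left (it gives the attacker strictly more in every row), so the defender never plays it.
On the remaining 2×2 (A, B vs Left, Right):
Let the attacker play A with probability p. Expected payoff against Left: (-3)p + 2(1−p) = −5p + 2; against Right: (-2)p + (-3)(1−p) = p − 3.
Setting these equal: −5p + 2 = p − 3 ⇒ −6p = -5 ⇒ p = 5/6, and the value is (-5)·(5/6) + 2 = -13/6.
For the defender: with q = P(Left), equating A's and B's payoffs gives −q − 2 = 5q − 3 ⇒ q = 1/6.

-13/6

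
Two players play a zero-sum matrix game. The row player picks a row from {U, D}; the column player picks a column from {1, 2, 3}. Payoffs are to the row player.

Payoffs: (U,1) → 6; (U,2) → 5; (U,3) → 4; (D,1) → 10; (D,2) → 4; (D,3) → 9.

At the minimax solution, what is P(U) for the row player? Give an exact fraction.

Row minima: U → 4, D → 4; maximin = 4.
Column maxima: 1 → 10, 2 → 5, 3 → 9; minimax = 5.
4 ≠ 5, so there is no saddle point; optimal play is mixed.
1 is strictly dominated by 2 (it gives the row player strictly more in every row), so the column player never plays it.
On the remaining 2×2 (U, D vs 2, 3):
Let the row player play U with probability p. Expected payoff against 2: 5p + 4(1−p) = p + 4; against 3: 4p + 9(1−p) = −5p + 9.
Setting these equal: p + 4 = −5p + 9 ⇒ 6p = 5 ⇒ p = 5/6, and the value is (1)·(5/6) + 4 = 29/6.
For the column player: with q = P(2), equating U's and D's payoffs gives q + 4 = −5q + 9 ⇒ q = 5/6.

5/6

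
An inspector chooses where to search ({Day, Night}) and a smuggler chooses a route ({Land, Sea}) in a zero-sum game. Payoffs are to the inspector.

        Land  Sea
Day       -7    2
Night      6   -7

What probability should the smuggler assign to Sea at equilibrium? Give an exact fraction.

13/22

Row minima: Day → -7, Night → -7; maximin = -7.
Column maxima: Land → 6, Sea → 2; minimax = 2.
-7 ≠ 2, so there is no saddle point; optimal play is mixed.
Let the inspector play Day with probability p. Expected payoff against Land: (-7)p + 6(1−p) = −13p + 6; against Sea: 2p + (-7)(1−p) = 9p − 7.
Setting these equal: −13p + 6 = 9p − 7 ⇒ −22p = -13 ⇒ p = 13/22, and the value is (-13)·(13/22) + 6 = -37/22.
For the smuggler: with q = P(Land), equating Day's and Night's payoffs gives −9q + 2 = 13q − 7 ⇒ q = 9/22.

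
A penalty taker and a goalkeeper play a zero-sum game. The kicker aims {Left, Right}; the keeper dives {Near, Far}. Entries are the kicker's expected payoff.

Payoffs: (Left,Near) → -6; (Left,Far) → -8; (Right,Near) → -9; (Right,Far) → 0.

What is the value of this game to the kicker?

Row minima: Left → -8, Right → -9; maximin = -8.
Column maxima: Near → -6, Far → 0; minimax = -6.
-8 ≠ -6, so there is no saddle point; optimal play is mixed.
Let the kicker play Left with probability p. Expected payoff against Near: (-6)p + (-9)(1−p) = 3p − 9; against Far: (-8)p + 0(1−p) = −8p.
Setting these equal: 3p − 9 = −8p ⇒ 11p = 9 ⇒ p = 9/11, and the value is (3)·(9/11) − 9 = -72/11.
For the keeper: with q = P(Near), equating Left's and Right's payoffs gives 2q − 8 = −9q ⇒ q = 8/11.

-72/11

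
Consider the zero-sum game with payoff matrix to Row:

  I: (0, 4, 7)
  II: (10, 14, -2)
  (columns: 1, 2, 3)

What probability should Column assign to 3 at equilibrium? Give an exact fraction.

Row minima: I → 0, II → -2; maximin = 0.
Column maxima: 1 → 10, 2 → 14, 3 → 7; minimax = 7.
0 ≠ 7, so there is no saddle point; optimal play is mixed.
2 is strictly dominated by 1 (it gives Row strictly more in every row), so Column never plays it.
On the remaining 2×2 (I, II vs 1, 3):
Let Row play I with probability p. Expected payoff against 1: 0p + 10(1−p) = −10p + 10; against 3: 7p + (-2)(1−p) = 9p − 2.
Setting these equal: −10p + 10 = 9p − 2 ⇒ −19p = -12 ⇒ p = 12/19, and the value is (-10)·(12/19) + 10 = 70/19.
For Column: with q = P(1), equating I's and II's payoffs gives −7q + 7 = 12q − 2 ⇒ q = 9/19.

10/19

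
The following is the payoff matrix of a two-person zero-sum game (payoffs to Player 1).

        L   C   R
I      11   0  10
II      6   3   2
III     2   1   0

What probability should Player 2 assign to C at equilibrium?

8/11

Row minima: I → 0, II → 2, III → 0; maximin = 2.
Column maxima: L → 11, C → 3, R → 10; minimax = 3.
2 ≠ 3, so there is no saddle point; optimal play is mixed.
III is strictly dominated by II, so Player 1 never plays it.
L is strictly dominated by C (it gives Player 1 strictly more in every row), so Player 2 never plays it.
On the remaining 2×2 (I, II vs C, R):
Let Player 1 play I with probability p. Expected payoff against C: 0p + 3(1−p) = −3p + 3; against R: 10p + 2(1−p) = 8p + 2.
Setting these equal: −3p + 3 = 8p + 2 ⇒ −11p = -1 ⇒ p = 1/11, and the value is (-3)·(1/11) + 3 = 30/11.
For Player 2: with q = P(C), equating I's and II's payoffs gives −10q + 10 = q + 2 ⇒ q = 8/11.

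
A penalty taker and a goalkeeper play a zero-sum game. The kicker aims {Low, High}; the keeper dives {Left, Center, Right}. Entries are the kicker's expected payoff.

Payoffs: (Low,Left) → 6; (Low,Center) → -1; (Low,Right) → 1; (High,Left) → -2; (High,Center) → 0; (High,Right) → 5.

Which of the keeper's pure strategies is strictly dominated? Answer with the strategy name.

Center holds the kicker's payoff strictly below Right in every row: -1 < 1, 0 < 5.
So Right is strictly dominated for the keeper.

Right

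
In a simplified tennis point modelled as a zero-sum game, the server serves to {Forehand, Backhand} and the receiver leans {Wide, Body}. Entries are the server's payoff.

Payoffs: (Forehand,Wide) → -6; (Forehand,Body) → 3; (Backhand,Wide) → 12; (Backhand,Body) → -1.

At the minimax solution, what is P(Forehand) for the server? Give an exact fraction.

13/22

Row minima: Forehand → -6, Backhand → -1; maximin = -1.
Column maxima: Wide → 12, Body → 3; minimax = 3.
-1 ≠ 3, so there is no saddle point; optimal play is mixed.
Let the server play Forehand with probability p. Expected payoff against Wide: (-6)p + 12(1−p) = −18p + 12; against Body: 3p + (-1)(1−p) = 4p − 1.
Setting these equal: −18p + 12 = 4p − 1 ⇒ −22p = -13 ⇒ p = 13/22, and the value is (-18)·(13/22) + 12 = 15/11.
For the receiver: with q = P(Wide), equating Forehand's and Backhand's payoffs gives −9q + 3 = 13q − 1 ⇒ q = 2/11.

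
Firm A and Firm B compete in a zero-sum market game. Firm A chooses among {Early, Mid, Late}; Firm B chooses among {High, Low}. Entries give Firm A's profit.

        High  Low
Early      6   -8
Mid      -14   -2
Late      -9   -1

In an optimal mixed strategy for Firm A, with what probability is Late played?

Row minima: Early → -8, Mid → -14, Late → -9; maximin = -8.
Column maxima: High → 6, Low → -1; minimax = -1.
-8 ≠ -1, so there is no saddle point; optimal play is mixed.
Mid is strictly dominated by Late, so Firm A never plays it.
On the remaining 2×2 (Early, Late vs High, Low):
Let Firm A play Early with probability p. Expected payoff against High: 6p + (-9)(1−p) = 15p − 9; against Low: (-8)p + (-1)(1−p) = −7p − 1.
Setting these equal: 15p − 9 = −7p − 1 ⇒ 22p = 8 ⇒ p = 4/11, and the value is (15)·(4/11) − 9 = -39/11.
For Firm B: with q = P(High), equating Early's and Late's payoffs gives 14q − 8 = −8q − 1 ⇒ q = 7/22.

7/11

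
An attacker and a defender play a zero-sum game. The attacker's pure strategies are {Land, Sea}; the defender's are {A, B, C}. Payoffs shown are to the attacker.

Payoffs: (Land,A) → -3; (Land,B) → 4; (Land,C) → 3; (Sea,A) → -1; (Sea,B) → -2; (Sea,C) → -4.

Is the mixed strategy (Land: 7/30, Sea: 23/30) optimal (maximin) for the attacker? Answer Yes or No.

Against A this mix gives (7/30)·(-3) + (23/30)·(-1) = -22/15.
Against B this mix gives (7/30)·4 + (23/30)·(-2) = -3/5.
Against C this mix gives (7/30)·3 + (23/30)·(-4) = -71/30.
The defender will play C, holding the attacker to -71/30. Shifting weight toward the row that does better against C would raise this floor (the equalizing mix achieves -5/3 against both C and A), so the proposed strategy is not optimal.

No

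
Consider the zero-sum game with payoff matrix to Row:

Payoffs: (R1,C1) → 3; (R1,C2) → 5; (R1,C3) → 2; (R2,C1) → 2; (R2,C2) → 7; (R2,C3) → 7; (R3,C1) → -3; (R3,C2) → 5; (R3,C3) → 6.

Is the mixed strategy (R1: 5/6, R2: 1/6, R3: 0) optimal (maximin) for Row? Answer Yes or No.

Against C1 this mix gives (5/6)·3 + (1/6)·2 = 17/6.
Against C2 this mix gives (5/6)·5 + (1/6)·7 = 16/3.
Against C3 this mix gives (5/6)·2 + (1/6)·7 = 17/6.
All of Column's active replies (C1, C3) yield 17/6, and no column does worse for Row. The mix makes Column indifferent and guarantees 17/6, so it is optimal.

Yes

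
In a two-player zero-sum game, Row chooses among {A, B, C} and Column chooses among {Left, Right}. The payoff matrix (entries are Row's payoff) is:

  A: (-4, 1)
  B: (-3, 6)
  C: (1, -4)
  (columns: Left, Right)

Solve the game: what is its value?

-3/7

Row minima: A → -4, B → -3, C → -4; maximin = -3.
Column maxima: Left → 1, Right → 6; minimax = 1.
-3 ≠ 1, so there is no saddle point; optimal play is mixed.
A is strictly dominated by B, so Row never plays it.
On the remaining 2×2 (B, C vs Left, Right):
Let Row play B with probability p. Expected payoff against Left: (-3)p + 1(1−p) = −4p + 1; against Right: 6p + (-4)(1−p) = 10p − 4.
Setting these equal: −4p + 1 = 10p − 4 ⇒ −14p = -5 ⇒ p = 5/14, and the value is (-4)·(5/14) + 1 = -3/7.
For Column: with q = P(Left), equating B's and C's payoffs gives −9q + 6 = 5q − 4 ⇒ q = 5/7.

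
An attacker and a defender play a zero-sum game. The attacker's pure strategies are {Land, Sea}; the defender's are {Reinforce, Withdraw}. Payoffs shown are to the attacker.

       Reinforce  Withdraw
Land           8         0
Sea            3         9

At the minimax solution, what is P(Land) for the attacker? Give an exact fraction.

Row minima: Land → 0, Sea → 3; maximin = 3.
Column maxima: Reinforce → 8, Withdraw → 9; minimax = 8.
3 ≠ 8, so there is no saddle point; optimal play is mixed.
Let the attacker play Land with probability p. Expected payoff against Reinforce: 8p + 3(1−p) = 5p + 3; against Withdraw: 0p + 9(1−p) = −9p + 9.
Setting these equal: 5p + 3 = −9p + 9 ⇒ 14p = 6 ⇒ p = 3/7, and the value is (5)·(3/7) + 3 = 36/7.
For the defender: with q = P(Reinforce), equating Land's and Sea's payoffs gives 8q = −6q + 9 ⇒ q = 9/14.

3/7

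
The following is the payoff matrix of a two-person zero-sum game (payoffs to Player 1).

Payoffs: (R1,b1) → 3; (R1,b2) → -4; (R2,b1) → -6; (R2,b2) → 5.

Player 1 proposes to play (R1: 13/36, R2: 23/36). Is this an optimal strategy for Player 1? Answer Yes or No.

Against b1 this mix gives (13/36)·3 + (23/36)·(-6) = -11/4.
Against b2 this mix gives (13/36)·(-4) + (23/36)·5 = 7/4.
Player 2 will play b1, holding Player 1 to -11/4. Shifting weight toward the row that does better against b1 would raise this floor (the equalizing mix achieves -1/2 against both b1 and b2), so the proposed strategy is not optimal.

No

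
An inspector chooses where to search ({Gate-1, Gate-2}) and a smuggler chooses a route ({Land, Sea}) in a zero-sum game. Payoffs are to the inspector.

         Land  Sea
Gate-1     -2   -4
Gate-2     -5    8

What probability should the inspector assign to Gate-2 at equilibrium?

Row minima: Gate-1 → -4, Gate-2 → -5; maximin = -4.
Column maxima: Land → -2, Sea → 8; minimax = -2.
-4 ≠ -2, so there is no saddle point; optimal play is mixed.
Let the inspector play Gate-1 with probability p. Expected payoff against Land: (-2)p + (-5)(1−p) = 3p − 5; against Sea: (-4)p + 8(1−p) = −12p + 8.
Setting these equal: 3p − 5 = −12p + 8 ⇒ 15p = 13 ⇒ p = 13/15, and the value is (3)·(13/15) − 5 = -12/5.
For the smuggler: with q = P(Land), equating Gate-1's and Gate-2's payoffs gives 2q − 4 = −13q + 8 ⇒ q = 4/5.

2/15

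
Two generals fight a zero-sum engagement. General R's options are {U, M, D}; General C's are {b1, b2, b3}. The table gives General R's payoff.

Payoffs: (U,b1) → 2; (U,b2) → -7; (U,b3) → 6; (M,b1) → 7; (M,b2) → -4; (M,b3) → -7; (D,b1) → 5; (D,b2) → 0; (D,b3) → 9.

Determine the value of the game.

0

Row minima: U → -7, M → -7, D → 0; maximin = 0.
Column maxima: b1 → 7, b2 → 0, b3 → 9; minimax = 0.
Since maximin = minimax = 0, there is a saddle point and the value is 0.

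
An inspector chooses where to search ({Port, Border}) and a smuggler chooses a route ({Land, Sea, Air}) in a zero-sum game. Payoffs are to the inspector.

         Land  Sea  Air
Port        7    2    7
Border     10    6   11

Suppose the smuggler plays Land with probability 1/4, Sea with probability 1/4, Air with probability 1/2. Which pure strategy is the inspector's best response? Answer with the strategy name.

Expected payoff of Port: (1/4)·7 + (1/4)·2 + (1/2)·7 = 23/4.
Expected payoff of Border: (1/4)·10 + (1/4)·6 + (1/2)·11 = 19/2.
The largest is 19/2, so the inspector's best response is Border.

Border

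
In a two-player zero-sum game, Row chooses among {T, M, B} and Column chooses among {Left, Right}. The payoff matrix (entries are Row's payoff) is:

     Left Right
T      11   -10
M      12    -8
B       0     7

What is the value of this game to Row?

28/9

Row minima: T → -10, M → -8, B → 0; maximin = 0.
Column maxima: Left → 12, Right → 7; minimax = 7.
0 ≠ 7, so there is no saddle point; optimal play is mixed.
T is strictly dominated by M, so Row never plays it.
On the remaining 2×2 (M, B vs Left, Right):
Let Row play M with probability p. Expected payoff against Left: 12p + 0(1−p) = 12p; against Right: (-8)p + 7(1−p) = −15p + 7.
Setting these equal: 12p = −15p + 7 ⇒ 27p = 7 ⇒ p = 7/27, and the value is (12)·(7/27) = 28/9.
For Column: with q = P(Left), equating M's and B's payoffs gives 20q − 8 = −7q + 7 ⇒ q = 5/9.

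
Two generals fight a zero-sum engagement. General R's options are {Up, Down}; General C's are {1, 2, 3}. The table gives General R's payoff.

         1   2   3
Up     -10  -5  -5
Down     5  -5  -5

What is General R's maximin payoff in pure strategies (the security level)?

Row minima: Up → -10, Down → -5.
The best of these is -5.

-5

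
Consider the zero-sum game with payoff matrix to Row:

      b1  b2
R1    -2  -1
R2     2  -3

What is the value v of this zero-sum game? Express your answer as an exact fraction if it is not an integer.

-4/3

Row minima: R1 → -2, R2 → -3; maximin = -2.
Column maxima: b1 → 2, b2 → -1; minimax = -1.
-2 ≠ -1, so there is no saddle point; optimal play is mixed.
Let Row play R1 with probability p. Expected payoff against b1: (-2)p + 2(1−p) = −4p + 2; against b2: (-1)p + (-3)(1−p) = 2p − 3.
Setting these equal: −4p + 2 = 2p − 3 ⇒ −6p = -5 ⇒ p = 5/6, and the value is (-4)·(5/6) + 2 = -4/3.
For Column: with q = P(b1), equating R1's and R2's payoffs gives −q − 1 = 5q − 3 ⇒ q = 1/3.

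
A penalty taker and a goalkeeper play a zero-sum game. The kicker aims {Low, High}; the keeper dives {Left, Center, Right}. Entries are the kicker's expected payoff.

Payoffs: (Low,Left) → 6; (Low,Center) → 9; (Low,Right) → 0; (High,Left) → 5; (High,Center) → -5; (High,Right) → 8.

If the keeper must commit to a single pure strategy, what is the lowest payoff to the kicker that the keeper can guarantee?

Column maxima: Left → 6, Center → 9, Right → 8.
The smallest of these is 6.

6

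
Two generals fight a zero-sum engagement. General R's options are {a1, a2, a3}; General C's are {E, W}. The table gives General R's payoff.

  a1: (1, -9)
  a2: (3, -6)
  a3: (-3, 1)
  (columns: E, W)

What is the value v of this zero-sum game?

Row minima: a1 → -9, a2 → -6, a3 → -3; maximin = -3.
Column maxima: E → 3, W → 1; minimax = 1.
-3 ≠ 1, so there is no saddle point; optimal play is mixed.
a1 is strictly dominated by a2, so General R never plays it.
On the remaining 2×2 (a2, a3 vs E, W):
Let General R play a2 with probability p. Expected payoff against E: 3p + (-3)(1−p) = 6p − 3; against W: (-6)p + 1(1−p) = −7p + 1.
Setting these equal: 6p − 3 = −7p + 1 ⇒ 13p = 4 ⇒ p = 4/13, and the value is (6)·(4/13) − 3 = -15/13.
For General C: with q = P(E), equating a2's and a3's payoffs gives 9q − 6 = −4q + 1 ⇒ q = 7/13.

-15/13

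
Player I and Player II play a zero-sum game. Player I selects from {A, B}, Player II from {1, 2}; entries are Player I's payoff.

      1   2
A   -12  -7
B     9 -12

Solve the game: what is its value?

-207/26

Row minima: A → -12, B → -12; maximin = -12.
Column maxima: 1 → 9, 2 → -7; minimax = -7.
-12 ≠ -7, so there is no saddle point; optimal play is mixed.
Let Player I play A with probability p. Expected payoff against 1: (-12)p + 9(1−p) = −21p + 9; against 2: (-7)p + (-12)(1−p) = 5p − 12.
Setting these equal: −21p + 9 = 5p − 12 ⇒ −26p = -21 ⇒ p = 21/26, and the value is (-21)·(21/26) + 9 = -207/26.
For Player II: with q = P(1), equating A's and B's payoffs gives −5q − 7 = 21q − 12 ⇒ q = 5/26.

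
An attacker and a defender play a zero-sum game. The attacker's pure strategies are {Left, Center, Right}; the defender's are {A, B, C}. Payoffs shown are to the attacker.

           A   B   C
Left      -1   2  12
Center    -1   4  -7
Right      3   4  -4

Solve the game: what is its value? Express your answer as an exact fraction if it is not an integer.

8/5

Row minima: Left → -1, Center → -7, Right → -4; maximin = -1.
Column maxima: A → 3, B → 4, C → 12; minimax = 3.
-1 ≠ 3, so there is no saddle point; optimal play is mixed.
B is strictly dominated by A (it gives the attacker strictly more in every row), so the defender never plays it.
With B eliminated, Center is strictly dominated by Right (Right gives the attacker strictly more in every remaining column), so the attacker never plays it.
On the remaining 2×2 (Left, Right vs A, C):
Let the attacker play Left with probability p. Expected payoff against A: (-1)p + 3(1−p) = −4p + 3; against C: 12p + (-4)(1−p) = 16p − 4.
Setting these equal: −4p + 3 = 16p − 4 ⇒ −20p = -7 ⇒ p = 7/20, and the value is (-4)·(7/20) + 3 = 8/5.
For the defender: with q = P(A), equating Left's and Right's payoffs gives −13q + 12 = 7q − 4 ⇒ q = 4/5.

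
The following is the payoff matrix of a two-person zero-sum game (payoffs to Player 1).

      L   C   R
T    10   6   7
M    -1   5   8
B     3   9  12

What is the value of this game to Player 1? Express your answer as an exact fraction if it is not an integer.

36/5

Row minima: T → 6, M → -1, B → 3; maximin = 6.
Column maxima: L → 10, C → 9, R → 12; minimax = 9.
6 ≠ 9, so there is no saddle point; optimal play is mixed.
M is strictly dominated by B, so Player 1 never plays it.
R is strictly dominated by C (it gives Player 1 strictly more in every row), so Player 2 never plays it.
On the remaining 2×2 (T, B vs L, C):
Let Player 1 play T with probability p. Expected payoff against L: 10p + 3(1−p) = 7p + 3; against C: 6p + 9(1−p) = −3p + 9.
Setting these equal: 7p + 3 = −3p + 9 ⇒ 10p = 6 ⇒ p = 3/5, and the value is (7)·(3/5) + 3 = 36/5.
For Player 2: with q = P(L), equating T's and B's payoffs gives 4q + 6 = −6q + 9 ⇒ q = 3/10.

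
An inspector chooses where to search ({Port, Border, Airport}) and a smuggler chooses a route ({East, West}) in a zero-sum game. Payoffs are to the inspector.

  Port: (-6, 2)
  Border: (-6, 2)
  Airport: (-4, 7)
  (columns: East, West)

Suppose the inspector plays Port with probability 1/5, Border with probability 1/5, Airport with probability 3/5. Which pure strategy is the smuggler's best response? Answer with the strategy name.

If the smuggler plays East, the inspector's expected payoff is (1/5)·(-6) + (1/5)·(-6) + (3/5)·(-4) = -24/5.
If the smuggler plays West, the inspector's expected payoff is (1/5)·2 + (1/5)·2 + (3/5)·7 = 5.
The smuggler minimizes the inspector's payoff; the smallest is -24/5, so the best response is East.

East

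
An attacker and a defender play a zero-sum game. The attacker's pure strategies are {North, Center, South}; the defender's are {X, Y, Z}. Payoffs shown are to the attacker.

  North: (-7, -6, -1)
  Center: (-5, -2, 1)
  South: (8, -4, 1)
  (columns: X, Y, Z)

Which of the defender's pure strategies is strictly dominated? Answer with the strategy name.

Y holds the attacker's payoff strictly below Z in every row: -6 < -1, -2 < 1, -4 < 1.
So Z is strictly dominated for the defender.

Z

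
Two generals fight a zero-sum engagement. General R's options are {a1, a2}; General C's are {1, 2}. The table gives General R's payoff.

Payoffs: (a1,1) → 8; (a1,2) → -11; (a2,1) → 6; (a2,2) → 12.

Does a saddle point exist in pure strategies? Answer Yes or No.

Row minima: a1 → -11, a2 → 6; maximin = 6.
Column maxima: 1 → 8, 2 → 12; minimax = 8.
6 ≠ 8, so no pure-strategy equilibrium exists.

No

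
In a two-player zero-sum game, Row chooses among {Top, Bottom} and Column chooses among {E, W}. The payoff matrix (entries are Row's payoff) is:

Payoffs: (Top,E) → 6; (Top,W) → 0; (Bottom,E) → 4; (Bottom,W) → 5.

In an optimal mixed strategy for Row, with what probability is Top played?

1/7

Row minima: Top → 0, Bottom → 4; maximin = 4.
Column maxima: E → 6, W → 5; minimax = 5.
4 ≠ 5, so there is no saddle point; optimal play is mixed.
Let Row play Top with probability p. Expected payoff against E: 6p + 4(1−p) = 2p + 4; against W: 0p + 5(1−p) = −5p + 5.
Setting these equal: 2p + 4 = −5p + 5 ⇒ 7p = 1 ⇒ p = 1/7, and the value is (2)·(1/7) + 4 = 30/7.
For Column: with q = P(E), equating Top's and Bottom's payoffs gives 6q = −q + 5 ⇒ q = 5/7.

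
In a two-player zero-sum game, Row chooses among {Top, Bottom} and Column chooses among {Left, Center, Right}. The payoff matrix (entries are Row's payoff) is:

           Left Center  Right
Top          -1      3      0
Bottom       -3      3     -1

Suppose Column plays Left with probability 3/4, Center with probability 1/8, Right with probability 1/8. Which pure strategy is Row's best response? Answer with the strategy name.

Top

Expected payoff of Top: (3/4)·(-1) + (1/8)·3 + (1/8)·0 = -3/8.
Expected payoff of Bottom: (3/4)·(-3) + (1/8)·3 + (1/8)·(-1) = -2.
The largest is -3/8, so Row's best response is Top.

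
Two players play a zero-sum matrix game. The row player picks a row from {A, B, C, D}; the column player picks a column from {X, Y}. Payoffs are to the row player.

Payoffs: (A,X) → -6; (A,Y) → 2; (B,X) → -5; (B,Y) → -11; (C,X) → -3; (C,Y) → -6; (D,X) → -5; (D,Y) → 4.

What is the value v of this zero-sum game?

-7/2

Row minima: A → -6, B → -11, C → -6, D → -5; maximin = -5.
Column maxima: X → -3, Y → 4; minimax = -3.
-5 ≠ -3, so there is no saddle point; optimal play is mixed.
A is strictly dominated by D, so the row player never plays it.
B is strictly dominated by C, so the row player never plays it.
On the remaining 2×2 (C, D vs X, Y):
Let the row player play C with probability p. Expected payoff against X: (-3)p + (-5)(1−p) = 2p − 5; against Y: (-6)p + 4(1−p) = −10p + 4.
Setting these equal: 2p − 5 = −10p + 4 ⇒ 12p = 9 ⇒ p = 3/4, and the value is (2)·(3/4) − 5 = -7/2.
For the column player: with q = P(X), equating C's and D's payoffs gives 3q − 6 = −9q + 4 ⇒ q = 5/6.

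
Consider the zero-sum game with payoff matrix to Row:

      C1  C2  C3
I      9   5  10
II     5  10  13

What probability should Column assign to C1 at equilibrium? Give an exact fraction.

5/9

Row minima: I → 5, II → 5; maximin = 5.
Column maxima: C1 → 9, C2 → 10, C3 → 13; minimax = 9.
5 ≠ 9, so there is no saddle point; optimal play is mixed.
C3 is strictly dominated by C1 (it gives Row strictly more in every row), so Column never plays it.
On the remaining 2×2 (I, II vs C1, C2):
Let Row play I with probability p. Expected payoff against C1: 9p + 5(1−p) = 4p + 5; against C2: 5p + 10(1−p) = −5p + 10.
Setting these equal: 4p + 5 = −5p + 10 ⇒ 9p = 5 ⇒ p = 5/9, and the value is (4)·(5/9) + 5 = 65/9.
For Column: with q = P(C1), equating I's and II's payoffs gives 4q + 5 = −5q + 10 ⇒ q = 5/9.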